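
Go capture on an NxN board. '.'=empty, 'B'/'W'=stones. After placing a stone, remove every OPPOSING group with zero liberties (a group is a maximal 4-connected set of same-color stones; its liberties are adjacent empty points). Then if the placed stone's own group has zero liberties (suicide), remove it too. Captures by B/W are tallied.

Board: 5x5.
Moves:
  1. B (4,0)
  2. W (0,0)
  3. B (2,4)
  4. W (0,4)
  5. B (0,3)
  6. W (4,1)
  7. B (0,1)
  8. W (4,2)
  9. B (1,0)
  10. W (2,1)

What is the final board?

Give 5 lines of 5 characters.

Answer: .B.BW
B....
.W..B
.....
BWW..

Derivation:
Move 1: B@(4,0) -> caps B=0 W=0
Move 2: W@(0,0) -> caps B=0 W=0
Move 3: B@(2,4) -> caps B=0 W=0
Move 4: W@(0,4) -> caps B=0 W=0
Move 5: B@(0,3) -> caps B=0 W=0
Move 6: W@(4,1) -> caps B=0 W=0
Move 7: B@(0,1) -> caps B=0 W=0
Move 8: W@(4,2) -> caps B=0 W=0
Move 9: B@(1,0) -> caps B=1 W=0
Move 10: W@(2,1) -> caps B=1 W=0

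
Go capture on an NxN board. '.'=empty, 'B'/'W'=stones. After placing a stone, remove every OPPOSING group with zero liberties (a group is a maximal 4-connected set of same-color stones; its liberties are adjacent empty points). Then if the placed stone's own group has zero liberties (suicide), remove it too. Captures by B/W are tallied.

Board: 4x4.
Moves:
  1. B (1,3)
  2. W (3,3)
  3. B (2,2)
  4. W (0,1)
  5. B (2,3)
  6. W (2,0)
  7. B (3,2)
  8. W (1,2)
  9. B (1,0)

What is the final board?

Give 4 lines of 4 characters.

Answer: .W..
B.WB
W.BB
..B.

Derivation:
Move 1: B@(1,3) -> caps B=0 W=0
Move 2: W@(3,3) -> caps B=0 W=0
Move 3: B@(2,2) -> caps B=0 W=0
Move 4: W@(0,1) -> caps B=0 W=0
Move 5: B@(2,3) -> caps B=0 W=0
Move 6: W@(2,0) -> caps B=0 W=0
Move 7: B@(3,2) -> caps B=1 W=0
Move 8: W@(1,2) -> caps B=1 W=0
Move 9: B@(1,0) -> caps B=1 W=0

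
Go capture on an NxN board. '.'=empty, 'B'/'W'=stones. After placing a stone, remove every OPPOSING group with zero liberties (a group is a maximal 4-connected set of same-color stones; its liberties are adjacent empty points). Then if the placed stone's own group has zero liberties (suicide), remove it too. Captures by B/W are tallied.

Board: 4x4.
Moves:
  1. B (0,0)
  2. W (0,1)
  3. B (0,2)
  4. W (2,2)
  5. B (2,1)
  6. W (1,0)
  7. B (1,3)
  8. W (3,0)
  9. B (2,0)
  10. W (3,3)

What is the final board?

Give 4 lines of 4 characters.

Answer: .WB.
W..B
BBW.
W..W

Derivation:
Move 1: B@(0,0) -> caps B=0 W=0
Move 2: W@(0,1) -> caps B=0 W=0
Move 3: B@(0,2) -> caps B=0 W=0
Move 4: W@(2,2) -> caps B=0 W=0
Move 5: B@(2,1) -> caps B=0 W=0
Move 6: W@(1,0) -> caps B=0 W=1
Move 7: B@(1,3) -> caps B=0 W=1
Move 8: W@(3,0) -> caps B=0 W=1
Move 9: B@(2,0) -> caps B=0 W=1
Move 10: W@(3,3) -> caps B=0 W=1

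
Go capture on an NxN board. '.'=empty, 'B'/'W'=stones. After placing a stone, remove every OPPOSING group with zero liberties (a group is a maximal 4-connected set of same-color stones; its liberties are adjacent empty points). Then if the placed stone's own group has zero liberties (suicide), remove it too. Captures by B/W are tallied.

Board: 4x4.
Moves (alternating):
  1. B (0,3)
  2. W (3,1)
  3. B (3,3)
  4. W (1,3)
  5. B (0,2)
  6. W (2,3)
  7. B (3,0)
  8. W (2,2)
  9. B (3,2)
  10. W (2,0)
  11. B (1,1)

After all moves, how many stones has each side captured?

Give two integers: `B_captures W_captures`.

Answer: 0 1

Derivation:
Move 1: B@(0,3) -> caps B=0 W=0
Move 2: W@(3,1) -> caps B=0 W=0
Move 3: B@(3,3) -> caps B=0 W=0
Move 4: W@(1,3) -> caps B=0 W=0
Move 5: B@(0,2) -> caps B=0 W=0
Move 6: W@(2,3) -> caps B=0 W=0
Move 7: B@(3,0) -> caps B=0 W=0
Move 8: W@(2,2) -> caps B=0 W=0
Move 9: B@(3,2) -> caps B=0 W=0
Move 10: W@(2,0) -> caps B=0 W=1
Move 11: B@(1,1) -> caps B=0 W=1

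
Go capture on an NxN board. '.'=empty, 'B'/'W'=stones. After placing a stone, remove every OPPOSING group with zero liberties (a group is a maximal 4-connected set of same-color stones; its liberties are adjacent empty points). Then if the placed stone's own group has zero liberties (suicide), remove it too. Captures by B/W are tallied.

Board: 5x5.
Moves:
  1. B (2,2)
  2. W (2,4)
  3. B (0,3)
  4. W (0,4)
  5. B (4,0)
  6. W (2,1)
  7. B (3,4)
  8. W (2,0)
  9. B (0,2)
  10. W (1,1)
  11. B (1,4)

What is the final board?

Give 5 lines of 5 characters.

Answer: ..BB.
.W..B
WWB.W
....B
B....

Derivation:
Move 1: B@(2,2) -> caps B=0 W=0
Move 2: W@(2,4) -> caps B=0 W=0
Move 3: B@(0,3) -> caps B=0 W=0
Move 4: W@(0,4) -> caps B=0 W=0
Move 5: B@(4,0) -> caps B=0 W=0
Move 6: W@(2,1) -> caps B=0 W=0
Move 7: B@(3,4) -> caps B=0 W=0
Move 8: W@(2,0) -> caps B=0 W=0
Move 9: B@(0,2) -> caps B=0 W=0
Move 10: W@(1,1) -> caps B=0 W=0
Move 11: B@(1,4) -> caps B=1 W=0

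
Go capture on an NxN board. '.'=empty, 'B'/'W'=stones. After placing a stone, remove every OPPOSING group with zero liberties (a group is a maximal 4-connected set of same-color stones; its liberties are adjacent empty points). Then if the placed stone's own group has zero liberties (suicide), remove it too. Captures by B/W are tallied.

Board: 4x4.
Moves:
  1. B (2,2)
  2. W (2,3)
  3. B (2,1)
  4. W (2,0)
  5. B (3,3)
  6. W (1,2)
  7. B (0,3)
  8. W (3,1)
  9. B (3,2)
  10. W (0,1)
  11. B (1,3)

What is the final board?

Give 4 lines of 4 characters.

Answer: .W.B
..WB
WBB.
.WBB

Derivation:
Move 1: B@(2,2) -> caps B=0 W=0
Move 2: W@(2,3) -> caps B=0 W=0
Move 3: B@(2,1) -> caps B=0 W=0
Move 4: W@(2,0) -> caps B=0 W=0
Move 5: B@(3,3) -> caps B=0 W=0
Move 6: W@(1,2) -> caps B=0 W=0
Move 7: B@(0,3) -> caps B=0 W=0
Move 8: W@(3,1) -> caps B=0 W=0
Move 9: B@(3,2) -> caps B=0 W=0
Move 10: W@(0,1) -> caps B=0 W=0
Move 11: B@(1,3) -> caps B=1 W=0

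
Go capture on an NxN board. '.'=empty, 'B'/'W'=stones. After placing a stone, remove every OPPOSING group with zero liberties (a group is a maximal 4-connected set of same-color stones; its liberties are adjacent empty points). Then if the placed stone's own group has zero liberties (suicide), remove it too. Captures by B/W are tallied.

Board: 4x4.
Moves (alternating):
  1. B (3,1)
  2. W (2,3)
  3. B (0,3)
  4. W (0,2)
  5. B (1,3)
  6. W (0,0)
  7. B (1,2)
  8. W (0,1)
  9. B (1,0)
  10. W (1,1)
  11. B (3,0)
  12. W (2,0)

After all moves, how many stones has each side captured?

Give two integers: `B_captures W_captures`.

Answer: 0 1

Derivation:
Move 1: B@(3,1) -> caps B=0 W=0
Move 2: W@(2,3) -> caps B=0 W=0
Move 3: B@(0,3) -> caps B=0 W=0
Move 4: W@(0,2) -> caps B=0 W=0
Move 5: B@(1,3) -> caps B=0 W=0
Move 6: W@(0,0) -> caps B=0 W=0
Move 7: B@(1,2) -> caps B=0 W=0
Move 8: W@(0,1) -> caps B=0 W=0
Move 9: B@(1,0) -> caps B=0 W=0
Move 10: W@(1,1) -> caps B=0 W=0
Move 11: B@(3,0) -> caps B=0 W=0
Move 12: W@(2,0) -> caps B=0 W=1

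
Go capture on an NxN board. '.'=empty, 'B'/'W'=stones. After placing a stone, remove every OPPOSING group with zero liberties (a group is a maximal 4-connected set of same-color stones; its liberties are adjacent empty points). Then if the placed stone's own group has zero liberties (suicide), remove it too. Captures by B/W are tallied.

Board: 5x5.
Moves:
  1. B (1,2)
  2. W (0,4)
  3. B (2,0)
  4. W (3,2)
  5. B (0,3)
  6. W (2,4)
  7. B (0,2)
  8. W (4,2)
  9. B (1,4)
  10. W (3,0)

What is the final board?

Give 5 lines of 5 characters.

Move 1: B@(1,2) -> caps B=0 W=0
Move 2: W@(0,4) -> caps B=0 W=0
Move 3: B@(2,0) -> caps B=0 W=0
Move 4: W@(3,2) -> caps B=0 W=0
Move 5: B@(0,3) -> caps B=0 W=0
Move 6: W@(2,4) -> caps B=0 W=0
Move 7: B@(0,2) -> caps B=0 W=0
Move 8: W@(4,2) -> caps B=0 W=0
Move 9: B@(1,4) -> caps B=1 W=0
Move 10: W@(3,0) -> caps B=1 W=0

Answer: ..BB.
..B.B
B...W
W.W..
..W..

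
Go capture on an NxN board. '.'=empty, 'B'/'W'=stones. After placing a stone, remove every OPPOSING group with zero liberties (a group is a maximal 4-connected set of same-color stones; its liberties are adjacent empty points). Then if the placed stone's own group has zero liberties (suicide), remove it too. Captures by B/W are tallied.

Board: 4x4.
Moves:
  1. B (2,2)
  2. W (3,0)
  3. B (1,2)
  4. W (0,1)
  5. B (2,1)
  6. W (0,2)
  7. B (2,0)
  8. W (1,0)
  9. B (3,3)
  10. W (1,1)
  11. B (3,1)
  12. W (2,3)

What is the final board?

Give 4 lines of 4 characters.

Move 1: B@(2,2) -> caps B=0 W=0
Move 2: W@(3,0) -> caps B=0 W=0
Move 3: B@(1,2) -> caps B=0 W=0
Move 4: W@(0,1) -> caps B=0 W=0
Move 5: B@(2,1) -> caps B=0 W=0
Move 6: W@(0,2) -> caps B=0 W=0
Move 7: B@(2,0) -> caps B=0 W=0
Move 8: W@(1,0) -> caps B=0 W=0
Move 9: B@(3,3) -> caps B=0 W=0
Move 10: W@(1,1) -> caps B=0 W=0
Move 11: B@(3,1) -> caps B=1 W=0
Move 12: W@(2,3) -> caps B=1 W=0

Answer: .WW.
WWB.
BBBW
.B.B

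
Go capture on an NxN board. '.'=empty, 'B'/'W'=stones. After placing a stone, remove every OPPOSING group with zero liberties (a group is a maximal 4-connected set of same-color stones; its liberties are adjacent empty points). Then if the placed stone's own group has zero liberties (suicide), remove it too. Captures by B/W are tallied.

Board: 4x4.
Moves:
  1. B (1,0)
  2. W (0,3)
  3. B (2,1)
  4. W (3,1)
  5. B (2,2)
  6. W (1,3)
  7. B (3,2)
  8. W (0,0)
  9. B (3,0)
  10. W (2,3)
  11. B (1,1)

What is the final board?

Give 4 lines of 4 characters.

Move 1: B@(1,0) -> caps B=0 W=0
Move 2: W@(0,3) -> caps B=0 W=0
Move 3: B@(2,1) -> caps B=0 W=0
Move 4: W@(3,1) -> caps B=0 W=0
Move 5: B@(2,2) -> caps B=0 W=0
Move 6: W@(1,3) -> caps B=0 W=0
Move 7: B@(3,2) -> caps B=0 W=0
Move 8: W@(0,0) -> caps B=0 W=0
Move 9: B@(3,0) -> caps B=1 W=0
Move 10: W@(2,3) -> caps B=1 W=0
Move 11: B@(1,1) -> caps B=1 W=0

Answer: W..W
BB.W
.BBW
B.B.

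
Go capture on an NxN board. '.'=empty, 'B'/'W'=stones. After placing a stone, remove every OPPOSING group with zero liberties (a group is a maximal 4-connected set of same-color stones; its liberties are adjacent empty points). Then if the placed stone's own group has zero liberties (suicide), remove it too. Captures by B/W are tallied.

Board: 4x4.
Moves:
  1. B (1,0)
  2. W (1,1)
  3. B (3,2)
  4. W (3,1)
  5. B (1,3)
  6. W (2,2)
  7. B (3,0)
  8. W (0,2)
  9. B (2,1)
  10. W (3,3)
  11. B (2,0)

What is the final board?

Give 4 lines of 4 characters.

Move 1: B@(1,0) -> caps B=0 W=0
Move 2: W@(1,1) -> caps B=0 W=0
Move 3: B@(3,2) -> caps B=0 W=0
Move 4: W@(3,1) -> caps B=0 W=0
Move 5: B@(1,3) -> caps B=0 W=0
Move 6: W@(2,2) -> caps B=0 W=0
Move 7: B@(3,0) -> caps B=0 W=0
Move 8: W@(0,2) -> caps B=0 W=0
Move 9: B@(2,1) -> caps B=1 W=0
Move 10: W@(3,3) -> caps B=1 W=0
Move 11: B@(2,0) -> caps B=1 W=0

Answer: ..W.
BW.B
BBW.
B.BW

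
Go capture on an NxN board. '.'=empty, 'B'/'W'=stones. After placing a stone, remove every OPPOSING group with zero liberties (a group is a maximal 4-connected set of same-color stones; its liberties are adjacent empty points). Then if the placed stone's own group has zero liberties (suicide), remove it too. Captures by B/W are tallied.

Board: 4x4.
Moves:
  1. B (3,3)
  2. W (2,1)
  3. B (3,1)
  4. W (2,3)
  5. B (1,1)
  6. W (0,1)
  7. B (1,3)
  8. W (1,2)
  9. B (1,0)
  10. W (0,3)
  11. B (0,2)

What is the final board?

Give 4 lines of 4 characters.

Move 1: B@(3,3) -> caps B=0 W=0
Move 2: W@(2,1) -> caps B=0 W=0
Move 3: B@(3,1) -> caps B=0 W=0
Move 4: W@(2,3) -> caps B=0 W=0
Move 5: B@(1,1) -> caps B=0 W=0
Move 6: W@(0,1) -> caps B=0 W=0
Move 7: B@(1,3) -> caps B=0 W=0
Move 8: W@(1,2) -> caps B=0 W=0
Move 9: B@(1,0) -> caps B=0 W=0
Move 10: W@(0,3) -> caps B=0 W=1
Move 11: B@(0,2) -> caps B=0 W=1

Answer: .W.W
BBW.
.W.W
.B.B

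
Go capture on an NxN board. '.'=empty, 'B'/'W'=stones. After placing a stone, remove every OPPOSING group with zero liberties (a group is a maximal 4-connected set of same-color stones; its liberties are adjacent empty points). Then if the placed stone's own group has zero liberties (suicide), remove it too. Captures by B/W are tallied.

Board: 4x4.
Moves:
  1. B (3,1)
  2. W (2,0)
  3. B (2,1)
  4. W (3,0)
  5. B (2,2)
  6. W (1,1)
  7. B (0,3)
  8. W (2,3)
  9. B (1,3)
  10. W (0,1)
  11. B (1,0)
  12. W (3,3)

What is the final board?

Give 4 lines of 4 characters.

Answer: .W.B
BW.B
.BBW
.B.W

Derivation:
Move 1: B@(3,1) -> caps B=0 W=0
Move 2: W@(2,0) -> caps B=0 W=0
Move 3: B@(2,1) -> caps B=0 W=0
Move 4: W@(3,0) -> caps B=0 W=0
Move 5: B@(2,2) -> caps B=0 W=0
Move 6: W@(1,1) -> caps B=0 W=0
Move 7: B@(0,3) -> caps B=0 W=0
Move 8: W@(2,3) -> caps B=0 W=0
Move 9: B@(1,3) -> caps B=0 W=0
Move 10: W@(0,1) -> caps B=0 W=0
Move 11: B@(1,0) -> caps B=2 W=0
Move 12: W@(3,3) -> caps B=2 W=0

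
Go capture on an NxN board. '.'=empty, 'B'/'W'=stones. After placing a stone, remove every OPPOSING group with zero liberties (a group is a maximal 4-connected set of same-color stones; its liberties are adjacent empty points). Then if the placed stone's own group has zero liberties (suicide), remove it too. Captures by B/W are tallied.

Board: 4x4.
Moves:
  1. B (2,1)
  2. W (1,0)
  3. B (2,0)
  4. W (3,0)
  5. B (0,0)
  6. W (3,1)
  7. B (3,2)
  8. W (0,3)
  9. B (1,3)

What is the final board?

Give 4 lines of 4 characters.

Answer: B..W
W..B
BB..
..B.

Derivation:
Move 1: B@(2,1) -> caps B=0 W=0
Move 2: W@(1,0) -> caps B=0 W=0
Move 3: B@(2,0) -> caps B=0 W=0
Move 4: W@(3,0) -> caps B=0 W=0
Move 5: B@(0,0) -> caps B=0 W=0
Move 6: W@(3,1) -> caps B=0 W=0
Move 7: B@(3,2) -> caps B=2 W=0
Move 8: W@(0,3) -> caps B=2 W=0
Move 9: B@(1,3) -> caps B=2 W=0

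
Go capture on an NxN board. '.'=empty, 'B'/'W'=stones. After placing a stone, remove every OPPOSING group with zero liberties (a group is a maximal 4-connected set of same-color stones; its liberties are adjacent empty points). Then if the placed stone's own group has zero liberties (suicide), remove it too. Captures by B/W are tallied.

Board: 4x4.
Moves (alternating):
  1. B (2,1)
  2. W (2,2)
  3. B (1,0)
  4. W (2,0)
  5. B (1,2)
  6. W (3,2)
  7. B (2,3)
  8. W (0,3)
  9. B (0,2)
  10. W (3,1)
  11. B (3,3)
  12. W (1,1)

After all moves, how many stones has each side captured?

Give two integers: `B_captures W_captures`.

Answer: 0 1

Derivation:
Move 1: B@(2,1) -> caps B=0 W=0
Move 2: W@(2,2) -> caps B=0 W=0
Move 3: B@(1,0) -> caps B=0 W=0
Move 4: W@(2,0) -> caps B=0 W=0
Move 5: B@(1,2) -> caps B=0 W=0
Move 6: W@(3,2) -> caps B=0 W=0
Move 7: B@(2,3) -> caps B=0 W=0
Move 8: W@(0,3) -> caps B=0 W=0
Move 9: B@(0,2) -> caps B=0 W=0
Move 10: W@(3,1) -> caps B=0 W=0
Move 11: B@(3,3) -> caps B=0 W=0
Move 12: W@(1,1) -> caps B=0 W=1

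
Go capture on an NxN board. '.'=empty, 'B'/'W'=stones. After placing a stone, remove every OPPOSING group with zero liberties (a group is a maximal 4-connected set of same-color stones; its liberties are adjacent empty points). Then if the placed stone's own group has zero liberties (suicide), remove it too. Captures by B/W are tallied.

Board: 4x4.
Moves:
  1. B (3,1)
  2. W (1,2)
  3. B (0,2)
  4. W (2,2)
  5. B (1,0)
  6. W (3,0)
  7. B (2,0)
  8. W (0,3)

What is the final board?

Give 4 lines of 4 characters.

Answer: ..BW
B.W.
B.W.
.B..

Derivation:
Move 1: B@(3,1) -> caps B=0 W=0
Move 2: W@(1,2) -> caps B=0 W=0
Move 3: B@(0,2) -> caps B=0 W=0
Move 4: W@(2,2) -> caps B=0 W=0
Move 5: B@(1,0) -> caps B=0 W=0
Move 6: W@(3,0) -> caps B=0 W=0
Move 7: B@(2,0) -> caps B=1 W=0
Move 8: W@(0,3) -> caps B=1 W=0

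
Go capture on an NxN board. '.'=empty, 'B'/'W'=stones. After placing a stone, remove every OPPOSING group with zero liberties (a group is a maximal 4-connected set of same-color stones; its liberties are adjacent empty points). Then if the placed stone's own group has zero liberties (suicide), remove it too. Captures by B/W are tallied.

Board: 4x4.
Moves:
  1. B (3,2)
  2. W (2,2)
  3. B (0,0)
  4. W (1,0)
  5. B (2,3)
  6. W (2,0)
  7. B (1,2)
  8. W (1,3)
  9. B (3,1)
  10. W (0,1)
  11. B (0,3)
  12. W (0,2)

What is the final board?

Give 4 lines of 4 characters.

Move 1: B@(3,2) -> caps B=0 W=0
Move 2: W@(2,2) -> caps B=0 W=0
Move 3: B@(0,0) -> caps B=0 W=0
Move 4: W@(1,0) -> caps B=0 W=0
Move 5: B@(2,3) -> caps B=0 W=0
Move 6: W@(2,0) -> caps B=0 W=0
Move 7: B@(1,2) -> caps B=0 W=0
Move 8: W@(1,3) -> caps B=0 W=0
Move 9: B@(3,1) -> caps B=0 W=0
Move 10: W@(0,1) -> caps B=0 W=1
Move 11: B@(0,3) -> caps B=1 W=1
Move 12: W@(0,2) -> caps B=1 W=1

Answer: .WWB
W.B.
W.WB
.BB.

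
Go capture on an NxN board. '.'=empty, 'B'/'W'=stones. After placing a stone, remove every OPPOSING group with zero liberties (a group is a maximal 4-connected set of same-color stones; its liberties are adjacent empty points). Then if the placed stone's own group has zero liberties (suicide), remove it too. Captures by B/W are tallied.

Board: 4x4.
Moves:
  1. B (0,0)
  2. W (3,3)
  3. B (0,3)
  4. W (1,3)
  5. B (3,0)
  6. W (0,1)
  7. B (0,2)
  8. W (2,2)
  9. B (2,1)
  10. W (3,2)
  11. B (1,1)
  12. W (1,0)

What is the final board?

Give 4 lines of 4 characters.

Answer: B.BB
WB.W
.BW.
B.WW

Derivation:
Move 1: B@(0,0) -> caps B=0 W=0
Move 2: W@(3,3) -> caps B=0 W=0
Move 3: B@(0,3) -> caps B=0 W=0
Move 4: W@(1,3) -> caps B=0 W=0
Move 5: B@(3,0) -> caps B=0 W=0
Move 6: W@(0,1) -> caps B=0 W=0
Move 7: B@(0,2) -> caps B=0 W=0
Move 8: W@(2,2) -> caps B=0 W=0
Move 9: B@(2,1) -> caps B=0 W=0
Move 10: W@(3,2) -> caps B=0 W=0
Move 11: B@(1,1) -> caps B=1 W=0
Move 12: W@(1,0) -> caps B=1 W=0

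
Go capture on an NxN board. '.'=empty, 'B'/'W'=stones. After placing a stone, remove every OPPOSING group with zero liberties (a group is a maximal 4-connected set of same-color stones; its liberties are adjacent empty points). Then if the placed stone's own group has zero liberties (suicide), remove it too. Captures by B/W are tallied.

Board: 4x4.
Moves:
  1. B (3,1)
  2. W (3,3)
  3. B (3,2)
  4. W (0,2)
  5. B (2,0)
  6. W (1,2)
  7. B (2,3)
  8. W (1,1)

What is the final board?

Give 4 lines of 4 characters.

Answer: ..W.
.WW.
B..B
.BB.

Derivation:
Move 1: B@(3,1) -> caps B=0 W=0
Move 2: W@(3,3) -> caps B=0 W=0
Move 3: B@(3,2) -> caps B=0 W=0
Move 4: W@(0,2) -> caps B=0 W=0
Move 5: B@(2,0) -> caps B=0 W=0
Move 6: W@(1,2) -> caps B=0 W=0
Move 7: B@(2,3) -> caps B=1 W=0
Move 8: W@(1,1) -> caps B=1 W=0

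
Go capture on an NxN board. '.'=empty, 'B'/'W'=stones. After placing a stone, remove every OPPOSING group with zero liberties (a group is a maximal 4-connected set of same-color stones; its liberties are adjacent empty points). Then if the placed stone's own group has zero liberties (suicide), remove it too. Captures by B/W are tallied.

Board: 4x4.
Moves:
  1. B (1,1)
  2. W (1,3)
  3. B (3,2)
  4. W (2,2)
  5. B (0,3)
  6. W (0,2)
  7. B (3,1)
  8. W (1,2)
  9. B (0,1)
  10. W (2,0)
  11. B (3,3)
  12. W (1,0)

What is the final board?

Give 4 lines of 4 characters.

Move 1: B@(1,1) -> caps B=0 W=0
Move 2: W@(1,3) -> caps B=0 W=0
Move 3: B@(3,2) -> caps B=0 W=0
Move 4: W@(2,2) -> caps B=0 W=0
Move 5: B@(0,3) -> caps B=0 W=0
Move 6: W@(0,2) -> caps B=0 W=1
Move 7: B@(3,1) -> caps B=0 W=1
Move 8: W@(1,2) -> caps B=0 W=1
Move 9: B@(0,1) -> caps B=0 W=1
Move 10: W@(2,0) -> caps B=0 W=1
Move 11: B@(3,3) -> caps B=0 W=1
Move 12: W@(1,0) -> caps B=0 W=1

Answer: .BW.
WBWW
W.W.
.BBB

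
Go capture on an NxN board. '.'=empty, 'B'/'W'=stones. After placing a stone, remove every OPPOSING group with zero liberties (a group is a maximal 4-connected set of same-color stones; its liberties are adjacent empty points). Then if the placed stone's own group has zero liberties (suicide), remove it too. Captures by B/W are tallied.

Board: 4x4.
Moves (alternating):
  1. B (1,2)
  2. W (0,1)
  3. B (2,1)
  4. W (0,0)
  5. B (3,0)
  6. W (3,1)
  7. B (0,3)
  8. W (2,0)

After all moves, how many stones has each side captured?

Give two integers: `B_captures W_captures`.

Move 1: B@(1,2) -> caps B=0 W=0
Move 2: W@(0,1) -> caps B=0 W=0
Move 3: B@(2,1) -> caps B=0 W=0
Move 4: W@(0,0) -> caps B=0 W=0
Move 5: B@(3,0) -> caps B=0 W=0
Move 6: W@(3,1) -> caps B=0 W=0
Move 7: B@(0,3) -> caps B=0 W=0
Move 8: W@(2,0) -> caps B=0 W=1

Answer: 0 1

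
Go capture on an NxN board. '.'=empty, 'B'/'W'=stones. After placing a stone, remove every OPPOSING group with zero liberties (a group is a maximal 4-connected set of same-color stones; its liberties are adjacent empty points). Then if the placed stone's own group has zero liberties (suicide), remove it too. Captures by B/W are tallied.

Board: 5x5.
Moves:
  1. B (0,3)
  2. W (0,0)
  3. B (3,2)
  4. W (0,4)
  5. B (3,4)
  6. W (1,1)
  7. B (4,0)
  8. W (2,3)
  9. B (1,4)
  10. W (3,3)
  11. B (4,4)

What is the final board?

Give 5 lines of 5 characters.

Answer: W..B.
.W..B
...W.
..BWB
B...B

Derivation:
Move 1: B@(0,3) -> caps B=0 W=0
Move 2: W@(0,0) -> caps B=0 W=0
Move 3: B@(3,2) -> caps B=0 W=0
Move 4: W@(0,4) -> caps B=0 W=0
Move 5: B@(3,4) -> caps B=0 W=0
Move 6: W@(1,1) -> caps B=0 W=0
Move 7: B@(4,0) -> caps B=0 W=0
Move 8: W@(2,3) -> caps B=0 W=0
Move 9: B@(1,4) -> caps B=1 W=0
Move 10: W@(3,3) -> caps B=1 W=0
Move 11: B@(4,4) -> caps B=1 W=0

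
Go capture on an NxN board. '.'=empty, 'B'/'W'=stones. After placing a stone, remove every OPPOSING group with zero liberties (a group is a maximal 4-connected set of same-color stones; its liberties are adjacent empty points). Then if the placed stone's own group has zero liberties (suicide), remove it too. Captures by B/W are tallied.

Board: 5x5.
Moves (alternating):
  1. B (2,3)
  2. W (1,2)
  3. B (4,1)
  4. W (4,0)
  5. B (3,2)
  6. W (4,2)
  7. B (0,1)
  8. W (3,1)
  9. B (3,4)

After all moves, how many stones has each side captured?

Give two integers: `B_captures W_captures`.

Move 1: B@(2,3) -> caps B=0 W=0
Move 2: W@(1,2) -> caps B=0 W=0
Move 3: B@(4,1) -> caps B=0 W=0
Move 4: W@(4,0) -> caps B=0 W=0
Move 5: B@(3,2) -> caps B=0 W=0
Move 6: W@(4,2) -> caps B=0 W=0
Move 7: B@(0,1) -> caps B=0 W=0
Move 8: W@(3,1) -> caps B=0 W=1
Move 9: B@(3,4) -> caps B=0 W=1

Answer: 0 1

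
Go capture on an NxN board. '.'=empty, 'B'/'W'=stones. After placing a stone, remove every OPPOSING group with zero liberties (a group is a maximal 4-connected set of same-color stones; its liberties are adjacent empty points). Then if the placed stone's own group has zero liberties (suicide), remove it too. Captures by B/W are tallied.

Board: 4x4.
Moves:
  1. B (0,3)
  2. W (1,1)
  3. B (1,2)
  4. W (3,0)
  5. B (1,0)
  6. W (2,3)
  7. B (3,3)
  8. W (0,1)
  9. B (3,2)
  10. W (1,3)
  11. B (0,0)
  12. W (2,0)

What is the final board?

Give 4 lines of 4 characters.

Answer: .W.B
.WBW
W..W
W.BB

Derivation:
Move 1: B@(0,3) -> caps B=0 W=0
Move 2: W@(1,1) -> caps B=0 W=0
Move 3: B@(1,2) -> caps B=0 W=0
Move 4: W@(3,0) -> caps B=0 W=0
Move 5: B@(1,0) -> caps B=0 W=0
Move 6: W@(2,3) -> caps B=0 W=0
Move 7: B@(3,3) -> caps B=0 W=0
Move 8: W@(0,1) -> caps B=0 W=0
Move 9: B@(3,2) -> caps B=0 W=0
Move 10: W@(1,3) -> caps B=0 W=0
Move 11: B@(0,0) -> caps B=0 W=0
Move 12: W@(2,0) -> caps B=0 W=2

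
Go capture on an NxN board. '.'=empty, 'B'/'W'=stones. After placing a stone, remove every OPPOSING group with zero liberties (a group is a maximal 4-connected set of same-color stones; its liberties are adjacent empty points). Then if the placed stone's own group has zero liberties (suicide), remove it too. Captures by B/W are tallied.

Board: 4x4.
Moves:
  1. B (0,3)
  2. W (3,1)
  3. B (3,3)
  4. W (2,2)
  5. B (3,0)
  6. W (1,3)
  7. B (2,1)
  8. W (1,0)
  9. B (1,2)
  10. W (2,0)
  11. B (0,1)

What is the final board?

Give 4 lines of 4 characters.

Move 1: B@(0,3) -> caps B=0 W=0
Move 2: W@(3,1) -> caps B=0 W=0
Move 3: B@(3,3) -> caps B=0 W=0
Move 4: W@(2,2) -> caps B=0 W=0
Move 5: B@(3,0) -> caps B=0 W=0
Move 6: W@(1,3) -> caps B=0 W=0
Move 7: B@(2,1) -> caps B=0 W=0
Move 8: W@(1,0) -> caps B=0 W=0
Move 9: B@(1,2) -> caps B=0 W=0
Move 10: W@(2,0) -> caps B=0 W=1
Move 11: B@(0,1) -> caps B=0 W=1

Answer: .B.B
W.BW
WBW.
.W.B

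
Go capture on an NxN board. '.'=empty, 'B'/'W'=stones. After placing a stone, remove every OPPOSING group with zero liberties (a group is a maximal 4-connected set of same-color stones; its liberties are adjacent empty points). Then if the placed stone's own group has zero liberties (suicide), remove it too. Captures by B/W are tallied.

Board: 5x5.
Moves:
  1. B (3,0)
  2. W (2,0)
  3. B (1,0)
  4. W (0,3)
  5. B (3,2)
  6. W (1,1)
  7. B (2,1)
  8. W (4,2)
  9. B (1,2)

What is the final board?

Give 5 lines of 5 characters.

Answer: ...W.
BWB..
.B...
B.B..
..W..

Derivation:
Move 1: B@(3,0) -> caps B=0 W=0
Move 2: W@(2,0) -> caps B=0 W=0
Move 3: B@(1,0) -> caps B=0 W=0
Move 4: W@(0,3) -> caps B=0 W=0
Move 5: B@(3,2) -> caps B=0 W=0
Move 6: W@(1,1) -> caps B=0 W=0
Move 7: B@(2,1) -> caps B=1 W=0
Move 8: W@(4,2) -> caps B=1 W=0
Move 9: B@(1,2) -> caps B=1 W=0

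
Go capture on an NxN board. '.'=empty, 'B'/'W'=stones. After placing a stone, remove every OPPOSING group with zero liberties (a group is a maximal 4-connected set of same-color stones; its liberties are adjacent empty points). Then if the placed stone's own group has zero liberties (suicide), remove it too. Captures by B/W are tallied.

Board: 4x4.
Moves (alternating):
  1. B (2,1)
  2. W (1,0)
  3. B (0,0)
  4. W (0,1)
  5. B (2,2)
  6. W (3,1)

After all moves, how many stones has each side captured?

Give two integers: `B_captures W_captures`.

Answer: 0 1

Derivation:
Move 1: B@(2,1) -> caps B=0 W=0
Move 2: W@(1,0) -> caps B=0 W=0
Move 3: B@(0,0) -> caps B=0 W=0
Move 4: W@(0,1) -> caps B=0 W=1
Move 5: B@(2,2) -> caps B=0 W=1
Move 6: W@(3,1) -> caps B=0 W=1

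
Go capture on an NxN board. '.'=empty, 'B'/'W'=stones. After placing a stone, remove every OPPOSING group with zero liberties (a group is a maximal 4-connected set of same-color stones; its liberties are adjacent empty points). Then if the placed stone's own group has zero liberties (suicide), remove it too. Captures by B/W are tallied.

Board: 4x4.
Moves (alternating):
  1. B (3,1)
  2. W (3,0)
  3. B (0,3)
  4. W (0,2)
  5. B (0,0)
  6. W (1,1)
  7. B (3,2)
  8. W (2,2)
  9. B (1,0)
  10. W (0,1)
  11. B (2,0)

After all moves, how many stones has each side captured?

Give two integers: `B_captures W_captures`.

Move 1: B@(3,1) -> caps B=0 W=0
Move 2: W@(3,0) -> caps B=0 W=0
Move 3: B@(0,3) -> caps B=0 W=0
Move 4: W@(0,2) -> caps B=0 W=0
Move 5: B@(0,0) -> caps B=0 W=0
Move 6: W@(1,1) -> caps B=0 W=0
Move 7: B@(3,2) -> caps B=0 W=0
Move 8: W@(2,2) -> caps B=0 W=0
Move 9: B@(1,0) -> caps B=0 W=0
Move 10: W@(0,1) -> caps B=0 W=0
Move 11: B@(2,0) -> caps B=1 W=0

Answer: 1 0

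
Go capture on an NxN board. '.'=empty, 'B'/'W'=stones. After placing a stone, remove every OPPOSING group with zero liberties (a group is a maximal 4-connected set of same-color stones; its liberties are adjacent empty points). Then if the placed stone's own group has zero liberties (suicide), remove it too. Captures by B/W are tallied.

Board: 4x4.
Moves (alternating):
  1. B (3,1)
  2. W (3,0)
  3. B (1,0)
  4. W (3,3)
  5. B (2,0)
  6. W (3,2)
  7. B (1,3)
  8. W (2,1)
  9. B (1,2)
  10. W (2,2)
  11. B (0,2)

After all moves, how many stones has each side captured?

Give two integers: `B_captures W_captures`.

Move 1: B@(3,1) -> caps B=0 W=0
Move 2: W@(3,0) -> caps B=0 W=0
Move 3: B@(1,0) -> caps B=0 W=0
Move 4: W@(3,3) -> caps B=0 W=0
Move 5: B@(2,0) -> caps B=1 W=0
Move 6: W@(3,2) -> caps B=1 W=0
Move 7: B@(1,3) -> caps B=1 W=0
Move 8: W@(2,1) -> caps B=1 W=0
Move 9: B@(1,2) -> caps B=1 W=0
Move 10: W@(2,2) -> caps B=1 W=0
Move 11: B@(0,2) -> caps B=1 W=0

Answer: 1 0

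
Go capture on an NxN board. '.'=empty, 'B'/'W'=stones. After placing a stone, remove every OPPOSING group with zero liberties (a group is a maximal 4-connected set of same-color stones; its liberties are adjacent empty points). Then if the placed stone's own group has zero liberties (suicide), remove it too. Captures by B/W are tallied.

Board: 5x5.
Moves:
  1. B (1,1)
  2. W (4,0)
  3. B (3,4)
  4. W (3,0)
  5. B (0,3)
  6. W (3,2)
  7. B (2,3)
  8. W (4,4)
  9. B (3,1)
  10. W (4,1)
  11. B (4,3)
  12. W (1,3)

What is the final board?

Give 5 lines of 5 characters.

Answer: ...B.
.B.W.
...B.
WBW.B
WW.B.

Derivation:
Move 1: B@(1,1) -> caps B=0 W=0
Move 2: W@(4,0) -> caps B=0 W=0
Move 3: B@(3,4) -> caps B=0 W=0
Move 4: W@(3,0) -> caps B=0 W=0
Move 5: B@(0,3) -> caps B=0 W=0
Move 6: W@(3,2) -> caps B=0 W=0
Move 7: B@(2,3) -> caps B=0 W=0
Move 8: W@(4,4) -> caps B=0 W=0
Move 9: B@(3,1) -> caps B=0 W=0
Move 10: W@(4,1) -> caps B=0 W=0
Move 11: B@(4,3) -> caps B=1 W=0
Move 12: W@(1,3) -> caps B=1 W=0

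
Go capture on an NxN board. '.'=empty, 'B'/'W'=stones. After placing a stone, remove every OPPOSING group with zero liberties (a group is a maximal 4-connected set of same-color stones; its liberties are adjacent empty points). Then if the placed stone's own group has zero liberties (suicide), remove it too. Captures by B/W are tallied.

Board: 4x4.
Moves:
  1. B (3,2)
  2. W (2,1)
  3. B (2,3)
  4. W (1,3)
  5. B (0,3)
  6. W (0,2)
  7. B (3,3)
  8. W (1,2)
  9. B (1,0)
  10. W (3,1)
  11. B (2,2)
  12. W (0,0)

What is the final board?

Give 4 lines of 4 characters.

Answer: W.W.
B.WW
.W..
.W..

Derivation:
Move 1: B@(3,2) -> caps B=0 W=0
Move 2: W@(2,1) -> caps B=0 W=0
Move 3: B@(2,3) -> caps B=0 W=0
Move 4: W@(1,3) -> caps B=0 W=0
Move 5: B@(0,3) -> caps B=0 W=0
Move 6: W@(0,2) -> caps B=0 W=1
Move 7: B@(3,3) -> caps B=0 W=1
Move 8: W@(1,2) -> caps B=0 W=1
Move 9: B@(1,0) -> caps B=0 W=1
Move 10: W@(3,1) -> caps B=0 W=1
Move 11: B@(2,2) -> caps B=0 W=1
Move 12: W@(0,0) -> caps B=0 W=1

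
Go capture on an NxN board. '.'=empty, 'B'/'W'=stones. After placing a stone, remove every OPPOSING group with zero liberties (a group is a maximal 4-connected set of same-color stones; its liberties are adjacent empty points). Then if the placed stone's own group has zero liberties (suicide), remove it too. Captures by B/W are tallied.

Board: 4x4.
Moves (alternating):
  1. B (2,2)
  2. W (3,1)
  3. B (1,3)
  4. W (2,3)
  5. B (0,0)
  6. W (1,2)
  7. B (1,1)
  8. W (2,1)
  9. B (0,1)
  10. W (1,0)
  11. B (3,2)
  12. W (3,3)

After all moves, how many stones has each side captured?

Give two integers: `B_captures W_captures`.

Move 1: B@(2,2) -> caps B=0 W=0
Move 2: W@(3,1) -> caps B=0 W=0
Move 3: B@(1,3) -> caps B=0 W=0
Move 4: W@(2,3) -> caps B=0 W=0
Move 5: B@(0,0) -> caps B=0 W=0
Move 6: W@(1,2) -> caps B=0 W=0
Move 7: B@(1,1) -> caps B=0 W=0
Move 8: W@(2,1) -> caps B=0 W=0
Move 9: B@(0,1) -> caps B=0 W=0
Move 10: W@(1,0) -> caps B=0 W=0
Move 11: B@(3,2) -> caps B=0 W=0
Move 12: W@(3,3) -> caps B=0 W=2

Answer: 0 2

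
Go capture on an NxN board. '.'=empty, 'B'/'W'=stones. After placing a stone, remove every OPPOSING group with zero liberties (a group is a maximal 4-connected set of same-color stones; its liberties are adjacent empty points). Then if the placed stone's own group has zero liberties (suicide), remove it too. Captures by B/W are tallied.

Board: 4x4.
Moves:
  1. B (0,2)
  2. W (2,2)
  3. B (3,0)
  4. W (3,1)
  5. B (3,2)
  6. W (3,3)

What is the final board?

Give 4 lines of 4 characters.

Move 1: B@(0,2) -> caps B=0 W=0
Move 2: W@(2,2) -> caps B=0 W=0
Move 3: B@(3,0) -> caps B=0 W=0
Move 4: W@(3,1) -> caps B=0 W=0
Move 5: B@(3,2) -> caps B=0 W=0
Move 6: W@(3,3) -> caps B=0 W=1

Answer: ..B.
....
..W.
BW.W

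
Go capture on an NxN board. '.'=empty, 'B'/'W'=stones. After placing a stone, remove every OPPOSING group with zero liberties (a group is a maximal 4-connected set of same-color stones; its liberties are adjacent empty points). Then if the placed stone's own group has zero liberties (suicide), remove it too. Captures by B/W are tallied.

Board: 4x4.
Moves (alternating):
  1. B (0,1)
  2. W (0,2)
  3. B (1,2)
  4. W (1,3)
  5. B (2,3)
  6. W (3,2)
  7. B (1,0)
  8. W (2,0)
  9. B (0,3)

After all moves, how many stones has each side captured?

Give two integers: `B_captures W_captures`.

Move 1: B@(0,1) -> caps B=0 W=0
Move 2: W@(0,2) -> caps B=0 W=0
Move 3: B@(1,2) -> caps B=0 W=0
Move 4: W@(1,3) -> caps B=0 W=0
Move 5: B@(2,3) -> caps B=0 W=0
Move 6: W@(3,2) -> caps B=0 W=0
Move 7: B@(1,0) -> caps B=0 W=0
Move 8: W@(2,0) -> caps B=0 W=0
Move 9: B@(0,3) -> caps B=2 W=0

Answer: 2 0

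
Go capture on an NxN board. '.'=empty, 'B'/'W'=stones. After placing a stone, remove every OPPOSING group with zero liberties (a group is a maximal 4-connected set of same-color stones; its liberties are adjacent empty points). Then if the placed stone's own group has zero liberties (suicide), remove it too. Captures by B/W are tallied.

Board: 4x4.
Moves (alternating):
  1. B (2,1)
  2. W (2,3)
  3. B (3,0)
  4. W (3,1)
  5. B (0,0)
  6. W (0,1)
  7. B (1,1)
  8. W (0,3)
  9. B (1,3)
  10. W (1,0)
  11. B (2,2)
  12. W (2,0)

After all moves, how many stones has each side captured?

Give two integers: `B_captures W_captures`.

Move 1: B@(2,1) -> caps B=0 W=0
Move 2: W@(2,3) -> caps B=0 W=0
Move 3: B@(3,0) -> caps B=0 W=0
Move 4: W@(3,1) -> caps B=0 W=0
Move 5: B@(0,0) -> caps B=0 W=0
Move 6: W@(0,1) -> caps B=0 W=0
Move 7: B@(1,1) -> caps B=0 W=0
Move 8: W@(0,3) -> caps B=0 W=0
Move 9: B@(1,3) -> caps B=0 W=0
Move 10: W@(1,0) -> caps B=0 W=1
Move 11: B@(2,2) -> caps B=0 W=1
Move 12: W@(2,0) -> caps B=0 W=2

Answer: 0 2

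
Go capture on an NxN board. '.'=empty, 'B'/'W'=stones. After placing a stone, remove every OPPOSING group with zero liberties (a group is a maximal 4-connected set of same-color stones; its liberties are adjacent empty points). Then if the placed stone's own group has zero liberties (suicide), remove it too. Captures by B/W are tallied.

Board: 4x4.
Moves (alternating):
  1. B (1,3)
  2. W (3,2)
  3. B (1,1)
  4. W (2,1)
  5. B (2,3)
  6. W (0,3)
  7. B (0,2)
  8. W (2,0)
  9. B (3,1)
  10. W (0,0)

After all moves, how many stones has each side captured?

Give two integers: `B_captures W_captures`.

Answer: 1 0

Derivation:
Move 1: B@(1,3) -> caps B=0 W=0
Move 2: W@(3,2) -> caps B=0 W=0
Move 3: B@(1,1) -> caps B=0 W=0
Move 4: W@(2,1) -> caps B=0 W=0
Move 5: B@(2,3) -> caps B=0 W=0
Move 6: W@(0,3) -> caps B=0 W=0
Move 7: B@(0,2) -> caps B=1 W=0
Move 8: W@(2,0) -> caps B=1 W=0
Move 9: B@(3,1) -> caps B=1 W=0
Move 10: W@(0,0) -> caps B=1 W=0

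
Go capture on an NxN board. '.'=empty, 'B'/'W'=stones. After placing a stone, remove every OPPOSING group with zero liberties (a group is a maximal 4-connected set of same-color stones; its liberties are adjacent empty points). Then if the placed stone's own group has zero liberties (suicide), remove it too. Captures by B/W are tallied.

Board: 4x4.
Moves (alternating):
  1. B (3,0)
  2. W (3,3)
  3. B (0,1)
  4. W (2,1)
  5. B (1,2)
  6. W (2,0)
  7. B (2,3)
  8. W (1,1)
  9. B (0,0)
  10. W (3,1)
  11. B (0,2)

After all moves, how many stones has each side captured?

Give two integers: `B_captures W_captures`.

Answer: 0 1

Derivation:
Move 1: B@(3,0) -> caps B=0 W=0
Move 2: W@(3,3) -> caps B=0 W=0
Move 3: B@(0,1) -> caps B=0 W=0
Move 4: W@(2,1) -> caps B=0 W=0
Move 5: B@(1,2) -> caps B=0 W=0
Move 6: W@(2,0) -> caps B=0 W=0
Move 7: B@(2,3) -> caps B=0 W=0
Move 8: W@(1,1) -> caps B=0 W=0
Move 9: B@(0,0) -> caps B=0 W=0
Move 10: W@(3,1) -> caps B=0 W=1
Move 11: B@(0,2) -> caps B=0 W=1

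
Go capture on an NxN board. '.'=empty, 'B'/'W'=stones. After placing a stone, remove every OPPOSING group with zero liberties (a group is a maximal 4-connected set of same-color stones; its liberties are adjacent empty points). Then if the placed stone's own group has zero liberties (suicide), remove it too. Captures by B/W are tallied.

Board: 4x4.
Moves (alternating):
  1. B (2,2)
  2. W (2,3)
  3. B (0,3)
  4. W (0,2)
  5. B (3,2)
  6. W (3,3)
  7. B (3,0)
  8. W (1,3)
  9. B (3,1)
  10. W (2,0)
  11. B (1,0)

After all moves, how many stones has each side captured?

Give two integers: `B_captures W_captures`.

Answer: 0 1

Derivation:
Move 1: B@(2,2) -> caps B=0 W=0
Move 2: W@(2,3) -> caps B=0 W=0
Move 3: B@(0,3) -> caps B=0 W=0
Move 4: W@(0,2) -> caps B=0 W=0
Move 5: B@(3,2) -> caps B=0 W=0
Move 6: W@(3,3) -> caps B=0 W=0
Move 7: B@(3,0) -> caps B=0 W=0
Move 8: W@(1,3) -> caps B=0 W=1
Move 9: B@(3,1) -> caps B=0 W=1
Move 10: W@(2,0) -> caps B=0 W=1
Move 11: B@(1,0) -> caps B=0 W=1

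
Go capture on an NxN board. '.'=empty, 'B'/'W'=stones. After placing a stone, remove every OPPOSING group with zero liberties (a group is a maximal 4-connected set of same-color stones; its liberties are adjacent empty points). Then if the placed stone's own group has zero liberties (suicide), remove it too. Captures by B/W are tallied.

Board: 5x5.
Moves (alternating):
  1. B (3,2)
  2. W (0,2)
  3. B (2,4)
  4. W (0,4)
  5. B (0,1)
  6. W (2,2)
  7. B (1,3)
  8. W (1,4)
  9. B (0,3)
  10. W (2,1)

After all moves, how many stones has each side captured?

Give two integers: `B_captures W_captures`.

Answer: 2 0

Derivation:
Move 1: B@(3,2) -> caps B=0 W=0
Move 2: W@(0,2) -> caps B=0 W=0
Move 3: B@(2,4) -> caps B=0 W=0
Move 4: W@(0,4) -> caps B=0 W=0
Move 5: B@(0,1) -> caps B=0 W=0
Move 6: W@(2,2) -> caps B=0 W=0
Move 7: B@(1,3) -> caps B=0 W=0
Move 8: W@(1,4) -> caps B=0 W=0
Move 9: B@(0,3) -> caps B=2 W=0
Move 10: W@(2,1) -> caps B=2 W=0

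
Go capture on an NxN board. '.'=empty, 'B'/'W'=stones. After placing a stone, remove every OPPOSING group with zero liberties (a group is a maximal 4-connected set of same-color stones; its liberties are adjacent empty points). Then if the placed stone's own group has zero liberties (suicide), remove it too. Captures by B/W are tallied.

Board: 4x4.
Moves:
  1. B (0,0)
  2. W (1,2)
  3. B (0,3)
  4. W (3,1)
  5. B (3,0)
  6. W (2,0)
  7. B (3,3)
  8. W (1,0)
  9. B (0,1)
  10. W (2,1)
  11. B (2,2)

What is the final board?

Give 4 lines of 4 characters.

Move 1: B@(0,0) -> caps B=0 W=0
Move 2: W@(1,2) -> caps B=0 W=0
Move 3: B@(0,3) -> caps B=0 W=0
Move 4: W@(3,1) -> caps B=0 W=0
Move 5: B@(3,0) -> caps B=0 W=0
Move 6: W@(2,0) -> caps B=0 W=1
Move 7: B@(3,3) -> caps B=0 W=1
Move 8: W@(1,0) -> caps B=0 W=1
Move 9: B@(0,1) -> caps B=0 W=1
Move 10: W@(2,1) -> caps B=0 W=1
Move 11: B@(2,2) -> caps B=0 W=1

Answer: BB.B
W.W.
WWB.
.W.B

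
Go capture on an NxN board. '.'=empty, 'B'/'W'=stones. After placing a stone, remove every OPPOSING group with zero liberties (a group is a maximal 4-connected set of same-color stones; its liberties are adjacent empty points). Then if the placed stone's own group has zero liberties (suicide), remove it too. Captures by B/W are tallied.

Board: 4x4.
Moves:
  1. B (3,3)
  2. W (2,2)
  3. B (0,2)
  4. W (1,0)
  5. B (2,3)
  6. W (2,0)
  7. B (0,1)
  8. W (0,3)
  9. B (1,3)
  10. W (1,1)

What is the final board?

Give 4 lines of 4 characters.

Answer: .BB.
WW.B
W.WB
...B

Derivation:
Move 1: B@(3,3) -> caps B=0 W=0
Move 2: W@(2,2) -> caps B=0 W=0
Move 3: B@(0,2) -> caps B=0 W=0
Move 4: W@(1,0) -> caps B=0 W=0
Move 5: B@(2,3) -> caps B=0 W=0
Move 6: W@(2,0) -> caps B=0 W=0
Move 7: B@(0,1) -> caps B=0 W=0
Move 8: W@(0,3) -> caps B=0 W=0
Move 9: B@(1,3) -> caps B=1 W=0
Move 10: W@(1,1) -> caps B=1 W=0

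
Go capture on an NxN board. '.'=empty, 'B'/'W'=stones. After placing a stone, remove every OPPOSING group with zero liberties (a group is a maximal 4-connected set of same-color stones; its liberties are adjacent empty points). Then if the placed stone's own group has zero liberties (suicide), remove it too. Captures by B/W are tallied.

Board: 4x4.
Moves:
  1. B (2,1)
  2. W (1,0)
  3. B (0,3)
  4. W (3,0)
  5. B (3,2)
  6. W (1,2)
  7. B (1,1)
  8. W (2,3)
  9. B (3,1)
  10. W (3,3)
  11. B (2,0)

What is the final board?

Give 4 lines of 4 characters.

Move 1: B@(2,1) -> caps B=0 W=0
Move 2: W@(1,0) -> caps B=0 W=0
Move 3: B@(0,3) -> caps B=0 W=0
Move 4: W@(3,0) -> caps B=0 W=0
Move 5: B@(3,2) -> caps B=0 W=0
Move 6: W@(1,2) -> caps B=0 W=0
Move 7: B@(1,1) -> caps B=0 W=0
Move 8: W@(2,3) -> caps B=0 W=0
Move 9: B@(3,1) -> caps B=0 W=0
Move 10: W@(3,3) -> caps B=0 W=0
Move 11: B@(2,0) -> caps B=1 W=0

Answer: ...B
WBW.
BB.W
.BBW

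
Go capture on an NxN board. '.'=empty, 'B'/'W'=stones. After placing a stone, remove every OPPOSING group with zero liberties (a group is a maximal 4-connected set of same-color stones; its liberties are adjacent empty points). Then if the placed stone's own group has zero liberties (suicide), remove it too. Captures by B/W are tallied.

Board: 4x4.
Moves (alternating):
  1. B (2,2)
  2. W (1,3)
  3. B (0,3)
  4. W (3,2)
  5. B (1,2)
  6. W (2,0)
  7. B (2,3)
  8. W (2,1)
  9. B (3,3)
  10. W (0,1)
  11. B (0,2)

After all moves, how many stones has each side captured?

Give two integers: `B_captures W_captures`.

Answer: 1 0

Derivation:
Move 1: B@(2,2) -> caps B=0 W=0
Move 2: W@(1,3) -> caps B=0 W=0
Move 3: B@(0,3) -> caps B=0 W=0
Move 4: W@(3,2) -> caps B=0 W=0
Move 5: B@(1,2) -> caps B=0 W=0
Move 6: W@(2,0) -> caps B=0 W=0
Move 7: B@(2,3) -> caps B=1 W=0
Move 8: W@(2,1) -> caps B=1 W=0
Move 9: B@(3,3) -> caps B=1 W=0
Move 10: W@(0,1) -> caps B=1 W=0
Move 11: B@(0,2) -> caps B=1 W=0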